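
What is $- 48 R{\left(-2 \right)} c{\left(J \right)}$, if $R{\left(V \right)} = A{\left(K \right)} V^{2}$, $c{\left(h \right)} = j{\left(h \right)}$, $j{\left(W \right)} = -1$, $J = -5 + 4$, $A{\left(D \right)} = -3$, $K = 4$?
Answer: $-576$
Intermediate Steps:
$J = -1$
$c{\left(h \right)} = -1$
$R{\left(V \right)} = - 3 V^{2}$
$- 48 R{\left(-2 \right)} c{\left(J \right)} = - 48 \left(- 3 \left(-2\right)^{2}\right) \left(-1\right) = - 48 \left(\left(-3\right) 4\right) \left(-1\right) = \left(-48\right) \left(-12\right) \left(-1\right) = 576 \left(-1\right) = -576$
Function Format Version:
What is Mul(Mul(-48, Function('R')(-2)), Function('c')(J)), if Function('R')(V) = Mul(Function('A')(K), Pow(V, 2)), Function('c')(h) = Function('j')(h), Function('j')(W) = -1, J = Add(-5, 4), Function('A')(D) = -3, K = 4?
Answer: -576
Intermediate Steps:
J = -1
Function('c')(h) = -1
Function('R')(V) = Mul(-3, Pow(V, 2))
Mul(Mul(-48, Function('R')(-2)), Function('c')(J)) = Mul(Mul(-48, Mul(-3, Pow(-2, 2))), -1) = Mul(Mul(-48, Mul(-3, 4)), -1) = Mul(Mul(-48, -12), -1) = Mul(576, -1) = -576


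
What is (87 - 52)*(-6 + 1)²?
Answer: 875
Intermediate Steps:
(87 - 52)*(-6 + 1)² = 35*(-5)² = 35*25 = 875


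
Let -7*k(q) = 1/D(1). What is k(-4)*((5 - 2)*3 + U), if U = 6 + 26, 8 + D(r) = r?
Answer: 41/49 ≈ 0.83673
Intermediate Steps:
D(r) = -8 + r
U = 32
k(q) = 1/49 (k(q) = -1/(7*(-8 + 1)) = -⅐/(-7) = -⅐*(-⅐) = 1/49)
k(-4)*((5 - 2)*3 + U) = ((5 - 2)*3 + 32)/49 = (3*3 + 32)/49 = (9 + 32)/49 = (1/49)*41 = 41/49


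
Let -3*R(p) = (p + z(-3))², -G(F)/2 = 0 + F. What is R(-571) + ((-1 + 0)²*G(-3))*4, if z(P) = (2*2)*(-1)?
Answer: -330553/3 ≈ -1.1018e+5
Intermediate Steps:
G(F) = -2*F (G(F) = -2*(0 + F) = -2*F)
z(P) = -4 (z(P) = 4*(-1) = -4)
R(p) = -(-4 + p)²/3 (R(p) = -(p - 4)²/3 = -(-4 + p)²/3)
R(-571) + ((-1 + 0)²*G(-3))*4 = -(-4 - 571)²/3 + ((-1 + 0)²*(-2*(-3)))*4 = -⅓*(-575)² + ((-1)²*6)*4 = -⅓*330625 + (1*6)*4 = -330625/3 + 6*4 = -330625/3 + 24 = -330553/3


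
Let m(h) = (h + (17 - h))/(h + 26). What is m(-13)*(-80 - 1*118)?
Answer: -3366/13 ≈ -258.92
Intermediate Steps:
m(h) = 17/(26 + h)
m(-13)*(-80 - 1*118) = (17/(26 - 13))*(-80 - 1*118) = (17/13)*(-80 - 118) = (17*(1/13))*(-198) = (17/13)*(-198) = -3366/13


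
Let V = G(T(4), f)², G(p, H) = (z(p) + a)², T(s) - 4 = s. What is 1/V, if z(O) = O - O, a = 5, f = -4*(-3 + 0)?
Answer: 1/625 ≈ 0.0016000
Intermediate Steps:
T(s) = 4 + s
f = 12 (f = -4*(-3) = 12)
z(O) = 0
G(p, H) = 25 (G(p, H) = (0 + 5)² = 5² = 25)
V = 625 (V = 25² = 625)
1/V = 1/625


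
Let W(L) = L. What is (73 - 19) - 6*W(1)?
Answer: 48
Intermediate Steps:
(73 - 19) - 6*W(1) = (73 - 19) - 6*1 = 54 - 6 = 48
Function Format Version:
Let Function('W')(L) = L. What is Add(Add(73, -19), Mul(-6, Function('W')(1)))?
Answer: 48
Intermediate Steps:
Add(Add(73, -19), Mul(-6, Function('W')(1))) = Add(Add(73, -19), Mul(-6, 1)) = Add(54, -6) = 48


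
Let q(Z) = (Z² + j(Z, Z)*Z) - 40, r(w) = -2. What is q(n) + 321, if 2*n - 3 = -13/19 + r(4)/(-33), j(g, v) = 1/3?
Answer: 12353331/43681 ≈ 282.81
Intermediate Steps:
j(g, v) = ⅓
n = 745/627 (n = 3/2 + (-13/19 - 2/(-33))/2 = 3/2 + (-13*1/19 - 2*(-1/33))/2 = 3/2 + (-13/19 + 2/33)/2 = 3/2 + (½)*(-391/627) = 3/2 - 391/1254 = 745/627 ≈ 1.1882)
q(Z) = -40 + Z² + Z/3 (q(Z) = (Z² + Z/3) - 40 = -40 + Z² + Z/3)
q(n) + 321 = (-40 + (745/627)² + (⅓)*(745/627)) + 321 = (-40 + 555025/393129 + 745/1881) + 321 = -1668270/43681 + 321 = 12353331/43681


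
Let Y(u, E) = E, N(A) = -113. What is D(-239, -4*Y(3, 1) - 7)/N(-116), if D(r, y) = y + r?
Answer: 250/113 ≈ 2.2124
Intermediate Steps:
D(r, y) = r + y
D(-239, -4*Y(3, 1) - 7)/N(-116) = (-239 + (-4*1 - 7))/(-113) = (-239 + (-4 - 7))*(-1/113) = (-239 - 11)*(-1/113) = -250*(-1/113) = 250/113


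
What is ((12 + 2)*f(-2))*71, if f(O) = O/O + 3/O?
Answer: -497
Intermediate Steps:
f(O) = 1 + 3/O
((12 + 2)*f(-2))*71 = ((12 + 2)*((3 - 2)/(-2)))*71 = (14*(-1/2*1))*71 = (14*(-1/2))*71 = -7*71 = -497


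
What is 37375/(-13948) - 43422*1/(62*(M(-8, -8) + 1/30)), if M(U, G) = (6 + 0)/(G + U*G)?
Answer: -127254870635/25510892 ≈ -4988.3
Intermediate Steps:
M(U, G) = 6/(G + G*U)
37375/(-13948) - 43422*1/(62*(M(-8, -8) + 1/30)) = 37375/(-13948) - 43422*1/(62*(6/(-8*(1 - 8)) + 1/30)) = 37375*(-1/13948) - 43422*1/(62*(6*(-1/8)/(-7) + 1/30)) = -37375/13948 - 43422*1/(62*(6*(-1/8)*(-1/7) + 1/30)) = -37375/13948 - 43422*1/(62*(3/28 + 1/30)) = -37375/13948 - 43422/(62*(59/420)) = -37375/13948 - 43422/1829/210 = -37375/13948 - 43422*210/1829 = -37375/13948 - 9118620/1829 = -127254870635/25510892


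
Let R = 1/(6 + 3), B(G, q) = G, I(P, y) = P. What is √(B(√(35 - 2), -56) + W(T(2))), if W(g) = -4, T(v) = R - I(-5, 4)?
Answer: √(-4 + √33) ≈ 1.3208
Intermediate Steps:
R = ⅑ (R = 1/9 = ⅑ ≈ 0.11111)
T(v) = 46/9 (T(v) = ⅑ - 1*(-5) = ⅑ + 5 = 46/9)
√(B(√(35 - 2), -56) + W(T(2))) = √(√(35 - 2) - 4) = √(√33 - 4) = √(-4 + √33)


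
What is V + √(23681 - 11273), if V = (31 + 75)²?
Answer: 11236 + 2*√3102 ≈ 11347.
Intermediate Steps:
V = 11236 (V = 106² = 11236)
V + √(23681 - 11273) = 11236 + √(23681 - 11273) = 11236 + √12408 = 11236 + 2*√3102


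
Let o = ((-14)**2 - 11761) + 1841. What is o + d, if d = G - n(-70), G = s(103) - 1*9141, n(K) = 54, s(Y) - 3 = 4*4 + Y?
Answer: -18797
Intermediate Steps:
s(Y) = 19 + Y (s(Y) = 3 + (4*4 + Y) = 3 + (16 + Y) = 19 + Y)
G = -9019 (G = (19 + 103) - 1*9141 = 122 - 9141 = -9019)
d = -9073 (d = -9019 - 1*54 = -9019 - 54 = -9073)
o = -9724 (o = (196 - 11761) + 1841 = -11565 + 1841 = -9724)
o + d = -9724 - 9073 = -18797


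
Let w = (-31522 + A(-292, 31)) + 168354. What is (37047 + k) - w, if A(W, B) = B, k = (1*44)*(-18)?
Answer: -100608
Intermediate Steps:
k = -792 (k = 44*(-18) = -792)
w = 136863 (w = (-31522 + 31) + 168354 = -31491 + 168354 = 136863)
(37047 + k) - w = (37047 - 792) - 1*136863 = 36255 - 136863 = -100608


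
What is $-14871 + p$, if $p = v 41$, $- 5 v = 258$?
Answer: $- \frac{84933}{5} \approx -16987.0$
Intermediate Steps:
$v = - \frac{258}{5}$ ($v = \left(- \frac{1}{5}\right) 258 = - \frac{258}{5} \approx -51.6$)
$p = - \frac{10578}{5}$ ($p = \left(- \frac{258}{5}\right) 41 = - \frac{10578}{5} \approx -2115.6$)
$-14871 + p = -14871 - \frac{10578}{5} = - \frac{84933}{5}$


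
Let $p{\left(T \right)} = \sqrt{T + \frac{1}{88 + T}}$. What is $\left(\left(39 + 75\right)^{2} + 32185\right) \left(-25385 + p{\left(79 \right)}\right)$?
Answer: $-1146919685 + \frac{135543 \sqrt{244822}}{167} \approx -1.1465 \cdot 10^{9}$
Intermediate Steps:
$\left(\left(39 + 75\right)^{2} + 32185\right) \left(-25385 + p{\left(79 \right)}\right) = \left(\left(39 + 75\right)^{2} + 32185\right) \left(-25385 + \sqrt{\frac{1 + 79 \left(88 + 79\right)}{88 + 79}}\right) = \left(114^{2} + 32185\right) \left(-25385 + \sqrt{\frac{1 + 79 \cdot 167}{167}}\right) = \left(12996 + 32185\right) \left(-25385 + \sqrt{\frac{1 + 13193}{167}}\right) = 45181 \left(-25385 + \sqrt{\frac{1}{167} \cdot 13194}\right) = 45181 \left(-25385 + \sqrt{\frac{13194}{167}}\right) = 45181 \left(-25385 + \frac{3 \sqrt{244822}}{167}\right) = -1146919685 + \frac{135543 \sqrt{244822}}{167}$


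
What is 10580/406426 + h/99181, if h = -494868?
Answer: -100038943394/20154868553 ≈ -4.9635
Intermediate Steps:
10580/406426 + h/99181 = 10580/406426 - 494868/99181 = 10580*(1/406426) - 494868*1/99181 = 5290/203213 - 494868/99181 = -100038943394/20154868553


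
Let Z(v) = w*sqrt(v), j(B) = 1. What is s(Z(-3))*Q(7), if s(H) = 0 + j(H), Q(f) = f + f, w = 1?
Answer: 14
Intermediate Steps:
Z(v) = sqrt(v) (Z(v) = 1*sqrt(v) = sqrt(v))
Q(f) = 2*f
s(H) = 1 (s(H) = 0 + 1 = 1)
s(Z(-3))*Q(7) = 1*(2*7) = 1*14 = 14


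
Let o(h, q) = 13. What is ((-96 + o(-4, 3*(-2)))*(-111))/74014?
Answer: 9213/74014 ≈ 0.12448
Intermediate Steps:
((-96 + o(-4, 3*(-2)))*(-111))/74014 = ((-96 + 13)*(-111))/74014 = -83*(-111)*(1/74014) = 9213*(1/74014) = 9213/74014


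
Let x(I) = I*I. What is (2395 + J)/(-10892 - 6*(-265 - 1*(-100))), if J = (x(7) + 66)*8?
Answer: -3315/9902 ≈ -0.33478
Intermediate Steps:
x(I) = I²
J = 920 (J = (7² + 66)*8 = (49 + 66)*8 = 115*8 = 920)
(2395 + J)/(-10892 - 6*(-265 - 1*(-100))) = (2395 + 920)/(-10892 - 6*(-265 - 1*(-100))) = 3315/(-10892 - 6*(-265 + 100)) = 3315/(-10892 - 6*(-165)) = 3315/(-10892 + 990) = 3315/(-9902) = 3315*(-1/9902) = -3315/9902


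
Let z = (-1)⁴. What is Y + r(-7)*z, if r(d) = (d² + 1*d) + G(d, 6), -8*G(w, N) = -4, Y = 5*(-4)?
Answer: 45/2 ≈ 22.500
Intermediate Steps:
Y = -20
G(w, N) = ½ (G(w, N) = -⅛*(-4) = ½)
z = 1
r(d) = ½ + d + d² (r(d) = (d² + 1*d) + ½ = (d² + d) + ½ = (d + d²) + ½ = ½ + d + d²)
Y + r(-7)*z = -20 + (½ - 7 + (-7)²)*1 = -20 + (½ - 7 + 49)*1 = -20 + (85/2)*1 = -20 + 85/2 = 45/2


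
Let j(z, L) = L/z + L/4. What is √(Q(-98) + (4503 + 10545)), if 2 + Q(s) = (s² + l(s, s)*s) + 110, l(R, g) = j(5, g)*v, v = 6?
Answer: √1267270/5 ≈ 225.15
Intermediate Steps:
j(z, L) = L/4 + L/z (j(z, L) = L/z + L*(¼) = L/z + L/4 = L/4 + L/z)
l(R, g) = 27*g/10 (l(R, g) = (g/4 + g/5)*6 = (9*g/20)*6 = 27*g/10)
Q(s) = 108 + 37*s²/10 (Q(s) = -2 + ((s² + (27*s/10)*s) + 110) = -2 + ((s² + 27*s²/10) + 110) = -2 + (37*s²/10 + 110) = -2 + (110 + 37*s²/10) = 108 + 37*s²/10)
√(Q(-98) + (4503 + 10545)) = √((108 + (37/10)*(-98)²) + (4503 + 10545)) = √((108 + (37/10)*9604) + 15048) = √((108 + 177674/5) + 15048) = √(178214/5 + 15048) = √(253454/5) = √1267270/5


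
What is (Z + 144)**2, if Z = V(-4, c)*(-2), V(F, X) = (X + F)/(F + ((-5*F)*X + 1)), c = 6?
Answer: 283720336/13689 ≈ 20726.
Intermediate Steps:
V(F, X) = (F + X)/(1 + F - 5*F*X) (V(F, X) = (F + X)/(F + (-5*F*X + 1)) = (F + X)/(F + (1 - 5*F*X)) = (F + X)/(1 + F - 5*F*X))
Z = -4/117 (Z = ((-4 + 6)/(1 - 4 - 5*(-4)*6))*(-2) = (2/(1 - 4 + 120))*(-2) = (2/117)*(-2) = -4/117 ≈ -0.034188)
(Z + 144)**2 = (-4/117 + 144)**2 = (16844/117)**2 = 283720336/13689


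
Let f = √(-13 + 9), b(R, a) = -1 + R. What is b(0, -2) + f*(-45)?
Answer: -1 - 90*I ≈ -1.0 - 90.0*I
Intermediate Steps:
f = 2*I (f = √(-4) = 2*I ≈ 2.0*I)
b(0, -2) + f*(-45) = (-1 + 0) + (2*I)*(-45) = -1 - 90*I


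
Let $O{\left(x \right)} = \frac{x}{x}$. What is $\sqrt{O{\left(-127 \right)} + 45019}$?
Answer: $2 \sqrt{11255} \approx 212.18$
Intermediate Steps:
$O{\left(x \right)} = 1$
$\sqrt{O{\left(-127 \right)} + 45019} = \sqrt{1 + 45019} = \sqrt{45020} = 2 \sqrt{11255}$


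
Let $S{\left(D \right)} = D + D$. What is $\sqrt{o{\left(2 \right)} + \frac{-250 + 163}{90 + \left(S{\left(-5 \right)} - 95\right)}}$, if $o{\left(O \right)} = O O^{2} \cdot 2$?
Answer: $\frac{\sqrt{545}}{5} \approx 4.669$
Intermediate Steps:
$S{\left(D \right)} = 2 D$
$o{\left(O \right)} = 2 O^{3}$ ($o{\left(O \right)} = O^{3} \cdot 2 = 2 O^{3}$)
$\sqrt{o{\left(2 \right)} + \frac{-250 + 163}{90 + \left(S{\left(-5 \right)} - 95\right)}} = \sqrt{2 \cdot 2^{3} + \frac{-250 + 163}{90 + \left(2 \left(-5\right) - 95\right)}} = \sqrt{2 \cdot 8 - \frac{87}{90 - 105}} = \sqrt{16 - \frac{87}{90 - 105}} = \sqrt{16 - \frac{87}{-15}} = \sqrt{16 - - \frac{29}{5}} = \sqrt{16 + \frac{29}{5}} = \sqrt{\frac{109}{5}} = \frac{\sqrt{545}}{5}$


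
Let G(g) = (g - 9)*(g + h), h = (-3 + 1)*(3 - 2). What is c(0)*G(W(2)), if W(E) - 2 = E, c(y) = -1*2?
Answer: 20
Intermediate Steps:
c(y) = -2
W(E) = 2 + E
h = -2 (h = -2*1 = -2)
G(g) = (-9 + g)*(-2 + g) (G(g) = (g - 9)*(g - 2) = (-9 + g)*(-2 + g))
c(0)*G(W(2)) = -2*(18 + (2 + 2)² - 11*(2 + 2)) = -2*(18 + 4² - 11*4) = -2*(18 + 16 - 44) = -2*(-10) = 20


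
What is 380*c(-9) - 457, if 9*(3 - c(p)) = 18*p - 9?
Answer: 7903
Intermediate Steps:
c(p) = 4 - 2*p (c(p) = 3 - (18*p - 9)/9 = 3 - (-9 + 18*p)/9 = 3 + (1 - 2*p) = 4 - 2*p)
380*c(-9) - 457 = 380*(4 - 2*(-9)) - 457 = 380*(4 + 18) - 457 = 380*22 - 457 = 8360 - 457 = 7903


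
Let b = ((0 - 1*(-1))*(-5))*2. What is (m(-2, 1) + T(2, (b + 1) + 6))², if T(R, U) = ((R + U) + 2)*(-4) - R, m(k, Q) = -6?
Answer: 144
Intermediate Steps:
b = -10 (b = ((0 + 1)*(-5))*2 = (1*(-5))*2 = -5*2 = -10)
T(R, U) = -8 - 5*R - 4*U (T(R, U) = (2 + R + U)*(-4) - R = (-8 - 4*R - 4*U) - R = -8 - 5*R - 4*U)
(m(-2, 1) + T(2, (b + 1) + 6))² = (-6 + (-8 - 5*2 - 4*((-10 + 1) + 6)))² = (-6 + (-8 - 10 - 4*(-9 + 6)))² = (-6 + (-8 - 10 - 4*(-3)))² = (-6 + (-8 - 10 + 12))² = (-6 - 6)² = (-12)² = 144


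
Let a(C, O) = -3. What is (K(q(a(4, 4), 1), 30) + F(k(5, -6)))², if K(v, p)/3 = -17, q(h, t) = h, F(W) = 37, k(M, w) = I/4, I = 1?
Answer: 196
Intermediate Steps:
k(M, w) = ¼ (k(M, w) = 1/4 = 1*(¼) = ¼)
K(v, p) = -51 (K(v, p) = 3*(-17) = -51)
(K(q(a(4, 4), 1), 30) + F(k(5, -6)))² = (-51 + 37)² = (-14)² = 196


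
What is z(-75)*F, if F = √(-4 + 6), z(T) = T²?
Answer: 5625*√2 ≈ 7955.0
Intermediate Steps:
F = √2 ≈ 1.4142
z(-75)*F = (-75)²*√2 = 5625*√2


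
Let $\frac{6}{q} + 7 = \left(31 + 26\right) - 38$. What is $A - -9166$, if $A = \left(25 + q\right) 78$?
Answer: $11155$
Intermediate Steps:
$q = \frac{1}{2}$ ($q = \frac{6}{-7 + \left(\left(31 + 26\right) - 38\right)} = \frac{6}{-7 + \left(57 - 38\right)} = \frac{6}{-7 + 19} = \frac{6}{12} = 6 \cdot \frac{1}{12} = \frac{1}{2} \approx 0.5$)
$A = 1989$ ($A = \left(25 + \frac{1}{2}\right) 78 = \frac{51}{2} \cdot 78 = 1989$)
$A - -9166 = 1989 - -9166 = 1989 + 9166 = 11155$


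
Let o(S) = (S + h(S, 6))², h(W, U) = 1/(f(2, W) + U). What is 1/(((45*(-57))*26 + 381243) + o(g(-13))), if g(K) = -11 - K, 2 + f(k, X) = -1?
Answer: 9/2831026 ≈ 3.1791e-6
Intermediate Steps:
f(k, X) = -3 (f(k, X) = -2 - 1 = -3)
h(W, U) = 1/(-3 + U)
o(S) = (⅓ + S)² (o(S) = (S + 1/(-3 + 6))² = (S + 1/3)² = (S + ⅓)² = (⅓ + S)²)
1/(((45*(-57))*26 + 381243) + o(g(-13))) = 1/(((45*(-57))*26 + 381243) + (1 + 3*(-11 - 1*(-13)))²/9) = 1/((-2565*26 + 381243) + (1 + 3*(-11 + 13))²/9) = 1/((-66690 + 381243) + (1 + 3*2)²/9) = 1/(314553 + (1 + 6)²/9) = 1/(314553 + (⅑)*7²) = 1/(314553 + (⅑)*49) = 1/(314553 + 49/9) = 1/(2831026/9) = 9/2831026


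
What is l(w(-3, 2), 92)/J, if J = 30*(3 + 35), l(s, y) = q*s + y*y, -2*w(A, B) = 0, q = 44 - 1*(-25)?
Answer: 2116/285 ≈ 7.4246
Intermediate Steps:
q = 69 (q = 44 + 25 = 69)
w(A, B) = 0 (w(A, B) = -½*0 = 0)
l(s, y) = y² + 69*s (l(s, y) = 69*s + y*y = 69*s + y² = y² + 69*s)
J = 1140 (J = 30*38 = 1140)
l(w(-3, 2), 92)/J = (92² + 69*0)/1140 = (8464 + 0)*(1/1140) = 8464*(1/1140) = 2116/285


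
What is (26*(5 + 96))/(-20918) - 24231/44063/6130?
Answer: -354902859499/2825040641210 ≈ -0.12563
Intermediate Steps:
(26*(5 + 96))/(-20918) - 24231/44063/6130 = (26*101)*(-1/20918) - 24231*1/44063*(1/6130) = 2626*(-1/20918) - 24231/44063*1/6130 = -1313/10459 - 24231/270106190 = -354902859499/2825040641210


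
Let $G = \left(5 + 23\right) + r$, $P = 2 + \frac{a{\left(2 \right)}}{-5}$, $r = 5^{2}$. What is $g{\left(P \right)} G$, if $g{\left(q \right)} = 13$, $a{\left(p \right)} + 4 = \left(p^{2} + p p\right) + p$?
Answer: $689$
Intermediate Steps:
$a{\left(p \right)} = -4 + p + 2 p^{2}$ ($a{\left(p \right)} = -4 + \left(\left(p^{2} + p p\right) + p\right) = -4 + \left(\left(p^{2} + p^{2}\right) + p\right) = -4 + \left(2 p^{2} + p\right) = -4 + \left(p + 2 p^{2}\right) = -4 + p + 2 p^{2}$)
$r = 25$
$P = \frac{4}{5}$ ($P = 2 + \frac{-4 + 2 + 2 \cdot 2^{2}}{-5} = 2 + \left(-4 + 2 + 2 \cdot 4\right) \left(- \frac{1}{5}\right) = 2 + \left(-4 + 2 + 8\right) \left(- \frac{1}{5}\right) = 2 + 6 \left(- \frac{1}{5}\right) = 2 - \frac{6}{5} = \frac{4}{5} \approx 0.8$)
$G = 53$ ($G = \left(5 + 23\right) + 25 = 28 + 25 = 53$)
$g{\left(P \right)} G = 13 \cdot 53 = 689$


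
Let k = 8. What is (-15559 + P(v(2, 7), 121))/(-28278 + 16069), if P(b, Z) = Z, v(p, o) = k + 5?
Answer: 15438/12209 ≈ 1.2645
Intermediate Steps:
v(p, o) = 13 (v(p, o) = 8 + 5 = 13)
(-15559 + P(v(2, 7), 121))/(-28278 + 16069) = (-15559 + 121)/(-28278 + 16069) = -15438/(-12209) = -15438*(-1/12209) = 15438/12209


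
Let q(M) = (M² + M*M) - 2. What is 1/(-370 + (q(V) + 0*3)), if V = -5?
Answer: -1/322 ≈ -0.0031056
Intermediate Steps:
q(M) = -2 + 2*M² (q(M) = (M² + M²) - 2 = 2*M² - 2 = -2 + 2*M²)
1/(-370 + (q(V) + 0*3)) = 1/(-370 + ((-2 + 2*(-5)²) + 0*3)) = 1/(-370 + ((-2 + 2*25) + 0)) = 1/(-370 + ((-2 + 50) + 0)) = 1/(-370 + (48 + 0)) = 1/(-370 + 48) = 1/(-322) = -1/322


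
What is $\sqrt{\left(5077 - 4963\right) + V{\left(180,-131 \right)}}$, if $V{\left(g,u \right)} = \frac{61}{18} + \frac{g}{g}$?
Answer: $\frac{\sqrt{4262}}{6} \approx 10.881$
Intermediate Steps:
$V{\left(g,u \right)} = \frac{79}{18}$ ($V{\left(g,u \right)} = 61 \cdot \frac{1}{18} + 1 = \frac{61}{18} + 1 = \frac{79}{18}$)
$\sqrt{\left(5077 - 4963\right) + V{\left(180,-131 \right)}} = \sqrt{\left(5077 - 4963\right) + \frac{79}{18}} = \sqrt{114 + \frac{79}{18}} = \sqrt{\frac{2131}{18}} = \frac{\sqrt{4262}}{6}$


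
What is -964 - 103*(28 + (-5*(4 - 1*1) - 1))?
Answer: -2200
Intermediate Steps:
-964 - 103*(28 + (-5*(4 - 1*1) - 1)) = -964 - 103*(28 + (-5*(4 - 1) - 1)) = -964 - 103*(28 + (-5*3 - 1)) = -964 - 103*(28 + (-15 - 1)) = -964 - 103*(28 - 16) = -964 - 103*12 = -964 - 1*1236 = -964 - 1236 = -2200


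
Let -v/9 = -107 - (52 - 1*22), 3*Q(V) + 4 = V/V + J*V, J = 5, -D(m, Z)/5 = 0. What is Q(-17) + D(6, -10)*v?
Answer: -88/3 ≈ -29.333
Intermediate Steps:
D(m, Z) = 0 (D(m, Z) = -5*0 = 0)
Q(V) = -1 + 5*V/3 (Q(V) = -4/3 + (V/V + 5*V)/3 = -4/3 + (1 + 5*V)/3 = -4/3 + (1/3 + 5*V/3) = -1 + 5*V/3)
v = 1233 (v = -9*(-107 - (52 - 1*22)) = -9*(-107 - (52 - 22)) = -9*(-107 - 1*30) = -9*(-107 - 30) = -9*(-137) = 1233)
Q(-17) + D(6, -10)*v = (-1 + (5/3)*(-17)) + 0*1233 = (-1 - 85/3) + 0 = -88/3 + 0 = -88/3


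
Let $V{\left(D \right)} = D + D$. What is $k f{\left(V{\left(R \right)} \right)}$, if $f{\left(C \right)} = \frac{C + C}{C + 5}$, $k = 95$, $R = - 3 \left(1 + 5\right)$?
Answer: $\frac{6840}{31} \approx 220.65$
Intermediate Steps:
$R = -18$ ($R = \left(-3\right) 6 = -18$)
$V{\left(D \right)} = 2 D$
$f{\left(C \right)} = \frac{2 C}{5 + C}$
$k f{\left(V{\left(R \right)} \right)} = 95 \frac{2 \cdot 2 \left(-18\right)}{5 + 2 \left(-18\right)} = 95 \cdot 2 \left(-36\right) \frac{1}{5 - 36} = 95 \cdot 2 \left(-36\right) \frac{1}{-31} = 95 \cdot 2 \left(-36\right) \left(- \frac{1}{31}\right) = 95 \cdot \frac{72}{31} = \frac{6840}{31}$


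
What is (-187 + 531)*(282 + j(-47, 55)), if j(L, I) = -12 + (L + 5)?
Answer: 78432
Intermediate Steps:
j(L, I) = -7 + L (j(L, I) = -12 + (5 + L) = -7 + L)
(-187 + 531)*(282 + j(-47, 55)) = (-187 + 531)*(282 + (-7 - 47)) = 344*(282 - 54) = 344*228 = 78432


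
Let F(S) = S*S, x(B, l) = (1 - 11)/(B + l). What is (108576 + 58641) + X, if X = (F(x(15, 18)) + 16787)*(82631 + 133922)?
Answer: 3959018459392/1089 ≈ 3.6355e+9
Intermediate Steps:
x(B, l) = -10/(B + l)
F(S) = S²
X = 3958836360079/1089 (X = ((-10/(15 + 18))² + 16787)*(82631 + 133922) = ((-10/33)² + 16787)*216553 = (100/1089 + 16787)*216553 = (18281143/1089)*216553 = 3958836360079/1089 ≈ 3.6353e+9)
(108576 + 58641) + X = (108576 + 58641) + 3958836360079/1089 = 167217 + 3958836360079/1089 = 3959018459392/1089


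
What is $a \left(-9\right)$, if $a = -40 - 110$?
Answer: $1350$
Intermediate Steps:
$a = -150$
$a \left(-9\right) = \left(-150\right) \left(-9\right) = 1350$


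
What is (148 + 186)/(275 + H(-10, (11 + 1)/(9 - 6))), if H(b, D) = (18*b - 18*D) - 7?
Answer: 167/8 ≈ 20.875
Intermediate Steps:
H(b, D) = -7 - 18*D + 18*b (H(b, D) = (-18*D + 18*b) - 7 = -7 - 18*D + 18*b)
(148 + 186)/(275 + H(-10, (11 + 1)/(9 - 6))) = (148 + 186)/(275 + (-7 - 18*(11 + 1)/(9 - 6) + 18*(-10))) = 334/(275 + (-7 - 216/3 - 180)) = 334/(275 + (-7 - 18*4 - 180)) = 334/(275 + (-7 - 72 - 180)) = 334/(275 - 259) = 334/16 = 334*(1/16) = 167/8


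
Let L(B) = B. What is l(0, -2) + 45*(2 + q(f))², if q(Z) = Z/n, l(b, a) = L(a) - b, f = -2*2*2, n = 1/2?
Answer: 8818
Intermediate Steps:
n = ½ ≈ 0.50000
f = -8 (f = -4*2 = -8)
l(b, a) = a - b
q(Z) = 2*Z (q(Z) = Z/(½) = Z*2 = 2*Z)
l(0, -2) + 45*(2 + q(f))² = (-2 - 1*0) + 45*(2 + 2*(-8))² = (-2 + 0) + 45*(2 - 16)² = -2 + 45*(-14)² = -2 + 45*196 = -2 + 8820 = 8818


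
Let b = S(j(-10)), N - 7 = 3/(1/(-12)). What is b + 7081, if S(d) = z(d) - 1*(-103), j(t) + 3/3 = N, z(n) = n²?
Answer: 8084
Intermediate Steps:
N = -29 (N = 7 + 3/(1/(-12)) = 7 + 3/(-1/12) = 7 + 3*(-12) = 7 - 36 = -29)
j(t) = -30 (j(t) = -1 - 29 = -30)
S(d) = 103 + d² (S(d) = d² - 1*(-103) = d² + 103 = 103 + d²)
b = 1003 (b = 103 + (-30)² = 103 + 900 = 1003)
b + 7081 = 1003 + 7081 = 8084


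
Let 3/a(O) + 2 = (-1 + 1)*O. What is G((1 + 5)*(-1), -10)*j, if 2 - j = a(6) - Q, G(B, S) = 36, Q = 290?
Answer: 10566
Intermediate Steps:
a(O) = -3/2 (a(O) = 3/(-2 + (-1 + 1)*O) = 3/(-2 + 0*O) = 3/(-2 + 0) = 3/(-2) = 3*(-½) = -3/2)
j = 587/2 (j = 2 - (-3/2 - 1*290) = 2 - (-3/2 - 290) = 2 - 1*(-583/2) = 2 + 583/2 = 587/2 ≈ 293.50)
G((1 + 5)*(-1), -10)*j = 36*(587/2) = 10566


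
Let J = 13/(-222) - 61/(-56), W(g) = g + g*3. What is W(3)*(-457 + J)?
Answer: -2834305/518 ≈ -5471.6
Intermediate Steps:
W(g) = 4*g (W(g) = g + 3*g = 4*g)
J = 6407/6216 (J = 13*(-1/222) - 61*(-1/56) = -13/222 + 61/56 = 6407/6216 ≈ 1.0307)
W(3)*(-457 + J) = (4*3)*(-457 + 6407/6216) = 12*(-2834305/6216) = -2834305/518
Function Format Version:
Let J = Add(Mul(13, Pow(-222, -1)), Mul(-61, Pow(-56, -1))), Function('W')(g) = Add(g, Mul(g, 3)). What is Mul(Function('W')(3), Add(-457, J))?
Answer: Rational(-2834305, 518) ≈ -5471.6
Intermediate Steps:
Function('W')(g) = Mul(4, g) (Function('W')(g) = Add(g, Mul(3, g)) = Mul(4, g))
J = Rational(6407, 6216) (J = Add(Mul(13, Rational(-1, 222)), Mul(-61, Rational(-1, 56))) = Add(Rational(-13, 222), Rational(61, 56)) = Rational(6407, 6216) ≈ 1.0307)
Mul(Function('W')(3), Add(-457, J)) = Mul(Mul(4, 3), Add(-457, Rational(6407, 6216))) = Mul(12, Rational(-2834305, 6216)) = Rational(-2834305, 518)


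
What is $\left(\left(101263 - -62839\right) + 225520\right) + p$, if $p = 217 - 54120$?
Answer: $335719$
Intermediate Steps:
$p = -53903$ ($p = 217 - 54120 = -53903$)
$\left(\left(101263 - -62839\right) + 225520\right) + p = \left(\left(101263 - -62839\right) + 225520\right) - 53903 = \left(\left(101263 + 62839\right) + 225520\right) - 53903 = \left(164102 + 225520\right) - 53903 = 389622 - 53903 = 335719$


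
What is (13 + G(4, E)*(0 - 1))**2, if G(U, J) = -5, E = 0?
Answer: 324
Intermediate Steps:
(13 + G(4, E)*(0 - 1))**2 = (13 - 5*(0 - 1))**2 = (13 - 5*(-1))**2 = (13 + 5)**2 = 18**2 = 324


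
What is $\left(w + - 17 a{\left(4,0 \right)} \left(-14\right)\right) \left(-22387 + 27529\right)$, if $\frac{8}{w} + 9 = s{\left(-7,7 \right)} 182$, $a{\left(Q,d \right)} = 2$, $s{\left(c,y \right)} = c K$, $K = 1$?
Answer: $\frac{3140219400}{1283} \approx 2.4476 \cdot 10^{6}$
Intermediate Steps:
$s{\left(c,y \right)} = c$ ($s{\left(c,y \right)} = c 1 = c$)
$w = - \frac{8}{1283}$ ($w = \frac{8}{-9 - 1274} = \frac{8}{-1283} = 8 \left(- \frac{1}{1283}\right) = - \frac{8}{1283} \approx -0.0062354$)
$\left(w + - 17 a{\left(4,0 \right)} \left(-14\right)\right) \left(-22387 + 27529\right) = \left(- \frac{8}{1283} + \left(-17\right) 2 \left(-14\right)\right) \left(-22387 + 27529\right) = \left(- \frac{8}{1283} - -476\right) 5142 = \left(- \frac{8}{1283} + 476\right) 5142 = \frac{610700}{1283} \cdot 5142 = \frac{3140219400}{1283}$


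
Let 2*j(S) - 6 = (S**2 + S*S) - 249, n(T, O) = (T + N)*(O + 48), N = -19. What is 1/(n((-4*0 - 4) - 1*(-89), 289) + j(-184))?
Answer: 2/111953 ≈ 1.7865e-5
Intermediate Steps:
n(T, O) = (-19 + T)*(48 + O) (n(T, O) = (T - 19)*(O + 48) = (-19 + T)*(48 + O))
j(S) = -243/2 + S**2 (j(S) = 3 + ((S**2 + S*S) - 249)/2 = 3 + ((S**2 + S**2) - 249)/2 = 3 + (2*S**2 - 249)/2 = 3 + (-249 + 2*S**2)/2 = 3 + (-249/2 + S**2) = -243/2 + S**2)
1/(n((-4*0 - 4) - 1*(-89), 289) + j(-184)) = 1/((-912 - 19*289 + 48*((-4*0 - 4) - 1*(-89)) + 289*((-4*0 - 4) - 1*(-89))) + (-243/2 + (-184)**2)) = 1/((-912 - 5491 + 48*((0 - 4) + 89) + 289*((0 - 4) + 89)) + (-243/2 + 33856)) = 1/((-912 - 5491 + 48*(-4 + 89) + 289*(-4 + 89)) + 67469/2) = 1/((-912 - 5491 + 48*85 + 289*85) + 67469/2) = 1/((-912 - 5491 + 4080 + 24565) + 67469/2) = 1/(22242 + 67469/2) = 1/(111953/2) = 2/111953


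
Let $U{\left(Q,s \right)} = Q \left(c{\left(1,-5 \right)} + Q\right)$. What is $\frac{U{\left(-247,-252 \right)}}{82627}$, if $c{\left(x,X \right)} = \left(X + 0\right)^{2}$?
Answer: $\frac{54834}{82627} \approx 0.66363$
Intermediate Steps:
$c{\left(x,X \right)} = X^{2}$
$U{\left(Q,s \right)} = Q \left(25 + Q\right)$ ($U{\left(Q,s \right)} = Q \left(\left(-5\right)^{2} + Q\right) = Q \left(25 + Q\right)$)
$\frac{U{\left(-247,-252 \right)}}{82627} = \frac{\left(-247\right) \left(25 - 247\right)}{82627} = \left(-247\right) \left(-222\right) \frac{1}{82627} = 54834 \cdot \frac{1}{82627} = \frac{54834}{82627}$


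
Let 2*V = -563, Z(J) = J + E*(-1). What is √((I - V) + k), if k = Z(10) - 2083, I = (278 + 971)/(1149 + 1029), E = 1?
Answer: 4*I*√121963/33 ≈ 42.331*I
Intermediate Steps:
Z(J) = -1 + J (Z(J) = J + 1*(-1) = J - 1 = -1 + J)
V = -563/2 (V = (½)*(-563) = -563/2 ≈ -281.50)
I = 1249/2178 ≈ 0.57346
k = -2074 (k = (-1 + 10) - 2083 = 9 - 2083 = -2074)
√((I - V) + k) = √((1249/2178 - 1*(-563/2)) - 2074) = √((1249/2178 + 563/2) - 2074) = √(307178/1089 - 2074) = √(-1951408/1089) = 4*I*√121963/33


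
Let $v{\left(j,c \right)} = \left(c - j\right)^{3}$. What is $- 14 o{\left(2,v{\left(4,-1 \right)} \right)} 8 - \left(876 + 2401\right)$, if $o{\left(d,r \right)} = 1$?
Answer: $-3389$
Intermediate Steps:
$- 14 o{\left(2,v{\left(4,-1 \right)} \right)} 8 - \left(876 + 2401\right) = \left(-14\right) 1 \cdot 8 - \left(876 + 2401\right) = \left(-14\right) 8 - 3277 = -112 - 3277 = -3389$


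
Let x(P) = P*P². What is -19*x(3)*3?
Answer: -1539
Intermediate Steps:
x(P) = P³
-19*x(3)*3 = -19*3³*3 = -19*27*3 = -513*3 = -1539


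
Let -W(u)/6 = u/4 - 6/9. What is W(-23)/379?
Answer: 77/758 ≈ 0.10158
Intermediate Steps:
W(u) = 4 - 3*u/2 (W(u) = -6*(u/4 - 6/9) = -6*(u*(¼) - 6*⅑) = -6*(u/4 - ⅔) = -6*(-⅔ + u/4) = 4 - 3*u/2)
W(-23)/379 = (4 - 3/2*(-23))/379 = (4 + 69/2)*(1/379) = (77/2)*(1/379) = 77/758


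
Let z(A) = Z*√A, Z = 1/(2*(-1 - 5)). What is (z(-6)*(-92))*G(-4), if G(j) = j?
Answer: -92*I*√6/3 ≈ -75.118*I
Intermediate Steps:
Z = -1/12 (Z = (½)/(-6) = (½)*(-⅙) = -1/12 ≈ -0.083333)
z(A) = -√A/12
(z(-6)*(-92))*G(-4) = (-I*√6/12*(-92))*(-4) = (23*I*√6/3)*(-4) = -92*I*√6/3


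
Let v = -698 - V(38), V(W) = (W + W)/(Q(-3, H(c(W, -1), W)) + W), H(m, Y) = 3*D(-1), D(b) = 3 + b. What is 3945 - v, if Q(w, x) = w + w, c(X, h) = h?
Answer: 37163/8 ≈ 4645.4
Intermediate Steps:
H(m, Y) = 6 (H(m, Y) = 3*(3 - 1) = 3*2 = 6)
Q(w, x) = 2*w
V(W) = 2*W/(-6 + W) (V(W) = (W + W)/(2*(-3) + W) = (2*W)/(-6 + W) = 2*W/(-6 + W))
v = -5603/8 (v = -698 - 2*38/(-6 + 38) = -698 - 2*38/32 = -698 - 1*19/8 = -698 - 19/8 = -5603/8 ≈ -700.38)
3945 - v = 3945 - 1*(-5603/8) = 3945 + 5603/8 = 37163/8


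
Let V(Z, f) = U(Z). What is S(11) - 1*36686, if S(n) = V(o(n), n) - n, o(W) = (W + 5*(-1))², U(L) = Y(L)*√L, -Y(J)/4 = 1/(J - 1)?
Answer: -1284419/35 ≈ -36698.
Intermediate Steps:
Y(J) = -4/(-1 + J) (Y(J) = -4/(J - 1) = -4/(-1 + J))
U(L) = -4*√L/(-1 + L) (U(L) = (-4/(-1 + L))*√L = -4*√L/(-1 + L))
o(W) = (-5 + W)² (o(W) = (W - 5)² = (-5 + W)²)
V(Z, f) = -4*√Z/(-1 + Z)
S(n) = -n - 4*√((-5 + n)²)/(-1 + (-5 + n)²) (S(n) = -4*√((-5 + n)²)/(-1 + (-5 + n)²) - n = -n - 4*√((-5 + n)²)/(-1 + (-5 + n)²))
S(11) - 1*36686 = (-4*√((-5 + 11)²) - 1*11*(-1 + (-5 + 11)²))/(-1 + (-5 + 11)²) - 1*36686 = (-4*√(6²) - 1*11*(-1 + 6²))/(-1 + 6²) - 36686 = (-4*√36 - 1*11*(-1 + 36))/(-1 + 36) - 36686 = (-4*6 - 1*11*35)/35 - 36686 = (-24 - 385)/35 - 36686 = (1/35)*(-409) - 36686 = -409/35 - 36686 = -1284419/35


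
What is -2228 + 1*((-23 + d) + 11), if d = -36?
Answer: -2276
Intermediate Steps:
-2228 + 1*((-23 + d) + 11) = -2228 + 1*((-23 - 36) + 11) = -2228 + 1*(-59 + 11) = -2228 + 1*(-48) = -2228 - 48 = -2276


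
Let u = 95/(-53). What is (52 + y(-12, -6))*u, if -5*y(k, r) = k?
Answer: -5168/53 ≈ -97.509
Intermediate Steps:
y(k, r) = -k/5
u = -95/53 (u = 95*(-1/53) = -95/53 ≈ -1.7925)
(52 + y(-12, -6))*u = (52 - ⅕*(-12))*(-95/53) = (52 + 12/5)*(-95/53) = (272/5)*(-95/53) = -5168/53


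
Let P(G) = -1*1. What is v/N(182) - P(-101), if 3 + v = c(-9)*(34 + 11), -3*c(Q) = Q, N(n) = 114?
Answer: 41/19 ≈ 2.1579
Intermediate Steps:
c(Q) = -Q/3
P(G) = -1
v = 132 (v = -3 + (-1/3*(-9))*(34 + 11) = -3 + 3*45 = -3 + 135 = 132)
v/N(182) - P(-101) = 132/114 - 1*(-1) = 132*(1/114) + 1 = 22/19 + 1 = 41/19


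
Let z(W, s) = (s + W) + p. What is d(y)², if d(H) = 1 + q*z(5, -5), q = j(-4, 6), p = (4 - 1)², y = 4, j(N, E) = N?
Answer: 1225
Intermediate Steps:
p = 9 (p = 3² = 9)
q = -4
z(W, s) = 9 + W + s (z(W, s) = (s + W) + 9 = (W + s) + 9 = 9 + W + s)
d(H) = -35 (d(H) = 1 - 4*(9 + 5 - 5) = 1 - 4*9 = 1 - 36 = -35)
d(y)² = (-35)² = 1225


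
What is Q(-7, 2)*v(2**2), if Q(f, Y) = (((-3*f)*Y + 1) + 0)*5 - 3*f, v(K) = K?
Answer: 944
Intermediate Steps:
Q(f, Y) = 5 - 3*f - 15*Y*f (Q(f, Y) = ((-3*Y*f + 1) + 0)*5 - 3*f = ((1 - 3*Y*f) + 0)*5 - 3*f = (1 - 3*Y*f)*5 - 3*f = (5 - 15*Y*f) - 3*f = 5 - 3*f - 15*Y*f)
Q(-7, 2)*v(2**2) = (5 - 3*(-7) - 15*2*(-7))*2**2 = (5 + 21 + 210)*4 = 236*4 = 944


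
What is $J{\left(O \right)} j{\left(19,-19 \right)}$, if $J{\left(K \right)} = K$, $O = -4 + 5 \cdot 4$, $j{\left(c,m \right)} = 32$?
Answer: $512$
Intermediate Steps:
$O = 16$ ($O = -4 + 20 = 16$)
$J{\left(O \right)} j{\left(19,-19 \right)} = 16 \cdot 32 = 512$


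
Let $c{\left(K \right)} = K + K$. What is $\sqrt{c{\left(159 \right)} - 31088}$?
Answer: $i \sqrt{30770} \approx 175.41 i$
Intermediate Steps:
$c{\left(K \right)} = 2 K$
$\sqrt{c{\left(159 \right)} - 31088} = \sqrt{2 \cdot 159 - 31088} = \sqrt{318 - 31088} = \sqrt{-30770} = i \sqrt{30770}$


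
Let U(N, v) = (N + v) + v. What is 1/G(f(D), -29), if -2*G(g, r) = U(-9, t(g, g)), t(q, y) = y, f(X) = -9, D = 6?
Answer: 2/27 ≈ 0.074074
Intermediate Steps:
U(N, v) = N + 2*v
G(g, r) = 9/2 - g (G(g, r) = -(-9 + 2*g)/2 = 9/2 - g)
1/G(f(D), -29) = 1/(9/2 - 1*(-9)) = 1/(9/2 + 9) = 1/(27/2) = 2/27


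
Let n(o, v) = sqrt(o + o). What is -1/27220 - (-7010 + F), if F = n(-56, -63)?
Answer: 190812199/27220 - 4*I*sqrt(7) ≈ 7010.0 - 10.583*I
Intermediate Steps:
n(o, v) = sqrt(2)*sqrt(o) (n(o, v) = sqrt(2*o) = sqrt(2)*sqrt(o))
F = 4*I*sqrt(7) (F = sqrt(2)*sqrt(-56) = sqrt(2)*(2*I*sqrt(14)) = 4*I*sqrt(7) ≈ 10.583*I)
-1/27220 - (-7010 + F) = -1/27220 - (-7010 + 4*I*sqrt(7)) = -1*1/27220 + (7010 - 4*I*sqrt(7)) = -1/27220 + (7010 - 4*I*sqrt(7)) = 190812199/27220 - 4*I*sqrt(7)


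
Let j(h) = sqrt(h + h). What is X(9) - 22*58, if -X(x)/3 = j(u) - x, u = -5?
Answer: -1249 - 3*I*sqrt(10) ≈ -1249.0 - 9.4868*I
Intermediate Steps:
j(h) = sqrt(2)*sqrt(h) (j(h) = sqrt(2*h) = sqrt(2)*sqrt(h))
X(x) = 3*x - 3*I*sqrt(10) (X(x) = -3*(sqrt(2)*sqrt(-5) - x) = -3*(sqrt(2)*(I*sqrt(5)) - x) = -3*(I*sqrt(10) - x) = -3*(-x + I*sqrt(10)) = 3*x - 3*I*sqrt(10))
X(9) - 22*58 = (3*9 - 3*I*sqrt(10)) - 22*58 = (27 - 3*I*sqrt(10)) - 1276 = -1249 - 3*I*sqrt(10)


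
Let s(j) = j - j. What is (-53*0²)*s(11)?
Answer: 0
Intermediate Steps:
s(j) = 0
(-53*0²)*s(11) = -53*0²*0 = -53*0*0 = 0*0 = 0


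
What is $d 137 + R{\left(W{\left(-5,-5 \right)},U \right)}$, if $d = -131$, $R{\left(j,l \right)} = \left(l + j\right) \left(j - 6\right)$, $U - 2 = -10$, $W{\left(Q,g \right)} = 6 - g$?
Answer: $-17932$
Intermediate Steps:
$U = -8$ ($U = 2 - 10 = -8$)
$R{\left(j,l \right)} = \left(-6 + j\right) \left(j + l\right)$ ($R{\left(j,l \right)} = \left(j + l\right) \left(-6 + j\right) = \left(-6 + j\right) \left(j + l\right)$)
$d 137 + R{\left(W{\left(-5,-5 \right)},U \right)} = \left(-131\right) 137 - \left(-48 - \left(6 - -5\right)^{2} + 6 \left(6 - -5\right) - \left(6 - -5\right) \left(-8\right)\right) = -17947 + \left(\left(6 + 5\right)^{2} - 6 \left(6 + 5\right) + 48 + \left(6 + 5\right) \left(-8\right)\right) = -17947 + \left(11^{2} - 66 + 48 + 11 \left(-8\right)\right) = -17947 + \left(121 - 66 + 48 - 88\right) = -17947 + 15 = -17932$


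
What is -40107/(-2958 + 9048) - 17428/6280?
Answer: -51438/5495 ≈ -9.3609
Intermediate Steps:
-40107/(-2958 + 9048) - 17428/6280 = -40107/6090 - 17428*1/6280 = -40107*1/6090 - 4357/1570 = -461/70 - 4357/1570 = -51438/5495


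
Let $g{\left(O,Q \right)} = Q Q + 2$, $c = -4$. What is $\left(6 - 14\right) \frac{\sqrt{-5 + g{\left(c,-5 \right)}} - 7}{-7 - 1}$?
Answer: $-7 + \sqrt{22} \approx -2.3096$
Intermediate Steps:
$g{\left(O,Q \right)} = 2 + Q^{2}$ ($g{\left(O,Q \right)} = Q^{2} + 2 = 2 + Q^{2}$)
$\left(6 - 14\right) \frac{\sqrt{-5 + g{\left(c,-5 \right)}} - 7}{-7 - 1} = \left(6 - 14\right) \frac{\sqrt{-5 + \left(2 + \left(-5\right)^{2}\right)} - 7}{-7 - 1} = - 8 \frac{\sqrt{-5 + \left(2 + 25\right)} - 7}{-8} = - 8 \left(\sqrt{-5 + 27} - 7\right) \left(- \frac{1}{8}\right) = - 8 \left(\sqrt{22} - 7\right) \left(- \frac{1}{8}\right) = - 8 \left(-7 + \sqrt{22}\right) \left(- \frac{1}{8}\right) = - 8 \left(\frac{7}{8} - \frac{\sqrt{22}}{8}\right) = -7 + \sqrt{22}$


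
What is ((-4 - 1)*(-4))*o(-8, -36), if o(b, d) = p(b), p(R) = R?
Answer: -160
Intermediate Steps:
o(b, d) = b
((-4 - 1)*(-4))*o(-8, -36) = ((-4 - 1)*(-4))*(-8) = -5*(-4)*(-8) = 20*(-8) = -160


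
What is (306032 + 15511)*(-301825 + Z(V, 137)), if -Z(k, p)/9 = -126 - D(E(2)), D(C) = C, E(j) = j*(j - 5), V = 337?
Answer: -96702449535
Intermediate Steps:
E(j) = j*(-5 + j)
Z(k, p) = 1080 (Z(k, p) = -9*(-126 - 2*(-5 + 2)) = -9*(-126 - 2*(-3)) = -9*(-126 - 1*(-6)) = -9*(-126 + 6) = -9*(-120) = 1080)
(306032 + 15511)*(-301825 + Z(V, 137)) = (306032 + 15511)*(-301825 + 1080) = 321543*(-300745) = -96702449535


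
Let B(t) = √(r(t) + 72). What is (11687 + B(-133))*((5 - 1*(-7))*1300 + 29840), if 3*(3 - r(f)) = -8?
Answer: 531057280 + 45440*√699/3 ≈ 5.3146e+8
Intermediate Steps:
r(f) = 17/3 (r(f) = 3 - ⅓*(-8) = 3 + 8/3 = 17/3)
B(t) = √699/3 (B(t) = √(17/3 + 72) = √(233/3) = √699/3)
(11687 + B(-133))*((5 - 1*(-7))*1300 + 29840) = (11687 + √699/3)*((5 - 1*(-7))*1300 + 29840) = (11687 + √699/3)*((5 + 7)*1300 + 29840) = (11687 + √699/3)*(12*1300 + 29840) = (11687 + √699/3)*(15600 + 29840) = (11687 + √699/3)*45440 = 531057280 + 45440*√699/3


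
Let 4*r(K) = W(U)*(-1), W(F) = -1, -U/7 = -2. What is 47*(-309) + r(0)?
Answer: -58091/4 ≈ -14523.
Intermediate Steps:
U = 14 (U = -7*(-2) = 14)
r(K) = ¼ (r(K) = (-1*(-1))/4 = (¼)*1 = ¼)
47*(-309) + r(0) = 47*(-309) + ¼ = -14523 + ¼ = -58091/4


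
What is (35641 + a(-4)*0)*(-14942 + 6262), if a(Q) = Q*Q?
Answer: -309363880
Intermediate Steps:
a(Q) = Q**2
(35641 + a(-4)*0)*(-14942 + 6262) = (35641 + (-4)**2*0)*(-14942 + 6262) = (35641 + 16*0)*(-8680) = (35641 + 0)*(-8680) = 35641*(-8680) = -309363880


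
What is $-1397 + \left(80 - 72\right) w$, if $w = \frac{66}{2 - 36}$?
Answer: $- \frac{24013}{17} \approx -1412.5$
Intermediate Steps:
$w = - \frac{33}{17}$ ($w = \frac{66}{-34} = 66 \left(- \frac{1}{34}\right) = - \frac{33}{17} \approx -1.9412$)
$-1397 + \left(80 - 72\right) w = -1397 + \left(80 - 72\right) \left(- \frac{33}{17}\right) = -1397 + 8 \left(- \frac{33}{17}\right) = -1397 - \frac{264}{17} = - \frac{24013}{17}$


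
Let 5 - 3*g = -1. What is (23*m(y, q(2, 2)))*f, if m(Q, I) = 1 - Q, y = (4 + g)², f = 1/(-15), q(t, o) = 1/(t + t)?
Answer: 161/3 ≈ 53.667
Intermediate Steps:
q(t, o) = 1/(2*t)
g = 2 (g = 5/3 - ⅓*(-1) = 5/3 + ⅓ = 2)
f = -1/15 (f = 1*(-1/15) = -1/15 ≈ -0.066667)
y = 36 (y = (4 + 2)² = 6² = 36)
(23*m(y, q(2, 2)))*f = (23*(1 - 1*36))*(-1/15) = (23*(1 - 36))*(-1/15) = (23*(-35))*(-1/15) = -805*(-1/15) = 161/3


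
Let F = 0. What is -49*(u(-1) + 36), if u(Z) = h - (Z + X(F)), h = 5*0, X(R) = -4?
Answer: -2009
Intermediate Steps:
h = 0
u(Z) = 4 - Z (u(Z) = 0 - (Z - 4) = 0 - (-4 + Z) = 0 + (4 - Z) = 4 - Z)
-49*(u(-1) + 36) = -49*((4 - 1*(-1)) + 36) = -49*((4 + 1) + 36) = -49*(5 + 36) = -49*41 = -2009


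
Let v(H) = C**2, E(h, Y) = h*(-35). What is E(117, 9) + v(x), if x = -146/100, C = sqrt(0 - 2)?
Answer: -4097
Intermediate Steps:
E(h, Y) = -35*h
C = I*sqrt(2) (C = sqrt(-2) = I*sqrt(2) ≈ 1.4142*I)
x = -73/50 (x = -146*1/100 = -73/50 ≈ -1.4600)
v(H) = -2 (v(H) = (I*sqrt(2))**2 = -2)
E(117, 9) + v(x) = -35*117 - 2 = -4095 - 2 = -4097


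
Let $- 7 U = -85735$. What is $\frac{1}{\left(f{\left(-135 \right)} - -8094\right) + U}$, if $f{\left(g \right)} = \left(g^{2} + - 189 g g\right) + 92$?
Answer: $- \frac{7}{23841063} \approx -2.9361 \cdot 10^{-7}$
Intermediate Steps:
$U = \frac{85735}{7}$ ($U = \left(- \frac{1}{7}\right) \left(-85735\right) = \frac{85735}{7} \approx 12248.0$)
$f{\left(g \right)} = 92 - 188 g^{2}$ ($f{\left(g \right)} = \left(g^{2} - 189 g^{2}\right) + 92 = - 188 g^{2} + 92 = 92 - 188 g^{2}$)
$\frac{1}{\left(f{\left(-135 \right)} - -8094\right) + U} = \frac{1}{\left(\left(92 - 188 \left(-135\right)^{2}\right) - -8094\right) + \frac{85735}{7}} = \frac{1}{\left(\left(92 - 3426300\right) + 8094\right) + \frac{85735}{7}} = \frac{1}{\left(-3426208 + 8094\right) + \frac{85735}{7}} = \frac{1}{-3418114 + \frac{85735}{7}} = \frac{1}{- \frac{23841063}{7}} = - \frac{7}{23841063}$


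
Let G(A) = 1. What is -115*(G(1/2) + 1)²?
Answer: -460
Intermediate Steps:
-115*(G(1/2) + 1)² = -115*(1 + 1)² = -115*2² = -115*4 = -460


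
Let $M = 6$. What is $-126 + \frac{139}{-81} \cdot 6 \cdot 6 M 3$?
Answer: $-1238$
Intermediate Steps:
$-126 + \frac{139}{-81} \cdot 6 \cdot 6 M 3 = -126 + \frac{139}{-81} \cdot 6 \cdot 6 \cdot 6 \cdot 3 = -126 + 139 \left(- \frac{1}{81}\right) 36 \cdot 6 \cdot 3 = -126 - \frac{139 \cdot 216 \cdot 3}{81} = -126 - 1112 = -1238$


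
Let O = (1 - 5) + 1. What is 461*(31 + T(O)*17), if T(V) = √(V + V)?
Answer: 14291 + 7837*I*√6 ≈ 14291.0 + 19197.0*I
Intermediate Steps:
O = -3 (O = -4 + 1 = -3)
T(V) = √2*√V (T(V) = √(2*V) = √2*√V)
461*(31 + T(O)*17) = 461*(31 + (√2*√(-3))*17) = 461*(31 + (√2*(I*√3))*17) = 461*(31 + (I*√6)*17) = 461*(31 + 17*I*√6) = 14291 + 7837*I*√6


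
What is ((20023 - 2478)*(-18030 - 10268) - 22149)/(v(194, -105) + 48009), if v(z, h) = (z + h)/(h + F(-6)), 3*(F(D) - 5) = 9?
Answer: -48161524223/4656784 ≈ -10342.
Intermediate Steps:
F(D) = 8 (F(D) = 5 + (1/3)*9 = 5 + 3 = 8)
v(z, h) = (h + z)/(8 + h) (v(z, h) = (z + h)/(h + 8) = (h + z)/(8 + h))
((20023 - 2478)*(-18030 - 10268) - 22149)/(v(194, -105) + 48009) = ((20023 - 2478)*(-18030 - 10268) - 22149)/((-105 + 194)/(8 - 105) + 48009) = (17545*(-28298) - 22149)/(89/(-97) + 48009) = (-496488410 - 22149)/(-1/97*89 + 48009) = -496510559/(-89/97 + 48009) = -496510559/4656784/97 = -496510559*97/4656784 = -48161524223/4656784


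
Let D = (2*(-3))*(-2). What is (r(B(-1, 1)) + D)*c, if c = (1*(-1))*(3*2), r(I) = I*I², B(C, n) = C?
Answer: -66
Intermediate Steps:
r(I) = I³
D = 12 (D = -6*(-2) = 12)
c = -6 (c = -1*6 = -6)
(r(B(-1, 1)) + D)*c = ((-1)³ + 12)*(-6) = (-1 + 12)*(-6) = 11*(-6) = -66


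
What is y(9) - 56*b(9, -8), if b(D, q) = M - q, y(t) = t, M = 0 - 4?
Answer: -215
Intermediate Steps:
M = -4
b(D, q) = -4 - q
y(9) - 56*b(9, -8) = 9 - 56*(-4 - 1*(-8)) = 9 - 56*(-4 + 8) = 9 - 56*4 = 9 - 224 = -215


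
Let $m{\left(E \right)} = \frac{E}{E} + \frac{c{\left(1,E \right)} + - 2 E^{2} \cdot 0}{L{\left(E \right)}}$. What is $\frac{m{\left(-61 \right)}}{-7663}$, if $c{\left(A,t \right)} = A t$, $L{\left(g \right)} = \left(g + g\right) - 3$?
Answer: $- \frac{186}{957875} \approx -0.00019418$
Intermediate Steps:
$L{\left(g \right)} = -3 + 2 g$ ($L{\left(g \right)} = 2 g - 3 = -3 + 2 g$)
$m{\left(E \right)} = 1 + \frac{E}{-3 + 2 E}$ ($m{\left(E \right)} = \frac{E}{E} + \frac{1 E + - 2 E^{2} \cdot 0}{-3 + 2 E} = 1 + \frac{E + 0}{-3 + 2 E} = 1 + \frac{E}{-3 + 2 E}$)
$\frac{m{\left(-61 \right)}}{-7663} = \frac{3 \frac{1}{-3 + 2 \left(-61\right)} \left(-1 - 61\right)}{-7663} = 3 \frac{1}{-3 - 122} \left(-62\right) \left(- \frac{1}{7663}\right) = 3 \frac{1}{-125} \left(-62\right) \left(- \frac{1}{7663}\right) = 3 \left(- \frac{1}{125}\right) \left(-62\right) \left(- \frac{1}{7663}\right) = \frac{186}{125} \left(- \frac{1}{7663}\right) = - \frac{186}{957875}$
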